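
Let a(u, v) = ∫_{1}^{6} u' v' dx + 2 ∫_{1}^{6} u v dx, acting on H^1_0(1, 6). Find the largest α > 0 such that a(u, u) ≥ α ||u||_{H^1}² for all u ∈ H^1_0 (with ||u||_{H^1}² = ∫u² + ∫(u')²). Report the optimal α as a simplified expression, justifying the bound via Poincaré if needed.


α = 1

Coercivity of a(·,·) on H^1_0(1, 6) means a(u, u) ≥ α ||u||_{H^1}² for every u ∈ H^1_0.
The interval has length L = 5, and Poincaré/coercivity depend only on L. Here a(u, u) = ∫(u')² + (2)·∫u².
Here c = 2 ≥ 1, so a(u,u) = ∫(u')² + c∫u² ≥ ∫(u')² + ∫u² = ||u||_{H^1}², i.e. α = 1 works. No larger α is possible: a(u,u) ≥ α||u||_{H^1}² means (1−α)∫(u')² ≥ (α−c)∫u², and for the modes u_n = sin(nπ(x−x₀)/L) (x₀ the left endpoint) one has ∫u_n²/∫(u_n')² = (L/(nπ))² → 0, so a(u_n,u_n)/||u_n||_{H^1}² → 1. Hence the optimal constant is α = 1.
Therefore α = 1.


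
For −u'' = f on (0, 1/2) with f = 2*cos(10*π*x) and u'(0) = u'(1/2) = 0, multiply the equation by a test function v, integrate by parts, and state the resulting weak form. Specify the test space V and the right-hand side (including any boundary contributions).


V = H^1(0, 1/2) (no boundary constraint on v; u is determined up to an additive constant); weak form: ∫_0^1/2 u'v' dx = ∫_0^1/2 (2*cos(10*π*x)) v dx for all v ∈ V.

Multiply both sides by a test function v and integrate from 0 to 1/2:
  ∫_0^1/2 −u''(x) v(x) dx = ∫_0^1/2 f(x) v(x) dx.
Integrate the LHS by parts once:
  ∫_0^1/2 −u'' v dx = −[u'(x) v(x)]_0^1/2 + ∫_0^1/2 u'(x) v'(x) dx.
Thus ∫_0^1/2 u'(x) v'(x) dx = ∫_0^1/2 f(x) v(x) dx + [u'(x) v(x)]_0^1/2.
Choose V so that boundary terms are either known or forced to vanish.
u has homogeneous Neumann: u'(0) = u'(1/2) = 0. So [u' v]_0^1/2 = 0·v(1/2) − 0·v(0) = 0 for any v; take V = H^1(0, 1/2).
Weak formulation: find u (satisfying any essential BC) such that ∫_0^1/2 u'(x) v'(x) dx = ∫_0^1/2 f v dx for all v ∈ V (homogeneous Neumann, so boundary terms vanish).
Substituting f(x) = 2*cos(10*π*x), the right-hand side is ∫_0^1/2 (2*cos(10*π*x)) v dx.
Compatibility check (pure Neumann): taking v ≡ 1 ∈ V gives 0 = ∫_0^1/2 f dx + (0) − (0), i.e. ∫_0^1/2 f dx must equal u'(0) − u'(1/2) = 0. Indeed ∫_0^1/2 (2*cos(10*π*x)) dx = 0, so the data are compatible. The solution is then unique only up to an additive constant (fix it e.g. by requiring ∫_0^1/2 u dx = 0).


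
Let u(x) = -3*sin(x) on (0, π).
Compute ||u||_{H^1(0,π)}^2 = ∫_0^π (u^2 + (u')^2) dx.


||u||_{H^1(0,π)}^2 = 9*π

u'(x) = -3*cos(x).
Expand u² and (u')² and integrate term by term on (0, π), using: for integers n ≥ 1, ∫_0^π sin²(nx) dx = ∫_0^π cos²(nx) dx = π/2; for n ≠ n', ∫_0^π sin(nx)sin(n'x) dx = ∫_0^π cos(nx)cos(n'x) dx = 0; and by product-to-sum, ∫_0^π sin(nx)cos(n'x) dx = ½∫_0^π [sin((n+n')x) + sin((n−n')x)] dx, which is 0 when n+n' is even and 2n/(n²−n'²) when n+n' is odd (it need not vanish on (0, π)).
  u² squared terms: (-3)²·∫sin(x)² dx = 9·π/2 = 9*π/2.
  So ∫_0^π u² dx = 9*π/2.
  (u')² squared terms: (-3)²·∫cos(x)² dx = 9·π/2 = 9*π/2.
  So ∫_0^π (u')² dx = 9*π/2.
||u||_{H^1}^2 = (9*π/2) + (9*π/2) = 9*π.


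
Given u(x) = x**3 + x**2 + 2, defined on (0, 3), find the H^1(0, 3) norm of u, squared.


||u||_{H^1}^2 = 10146/7

The H^1 norm (squared) on an interval (0, L) is
  ||u||_{H^1}^2 = ∫_0^L u(x)^2 dx + ∫_0^L u'(x)^2 dx.
Compute u'(x) = 3*x**2 + 2*x.
Then u(x)^2 = x**6 + 2*x**5 + x**4 + 4*x**3 + 4*x**2 + 4 and u'(x)^2 = 9*x**4 + 12*x**3 + 4*x**2.
Integrate each monomial from 0 to 3 using ∫_0^3 c·x^n dx = c·3^(n+1)/(n+1):
  ∫_0^3 u(x)^2 dx = ∫_0^3 (x^6 + 2*x^5 + x^4 + 4*x^3 + 4*x^2 + 4) dx. Term by term:
    ∫_0^3 x^6 dx = 2187/7;  ∫_0^3 2*x^5 dx = 243;  ∫_0^3 x^4 dx = 243/5;
    ∫_0^3 4*x^3 dx = 81;  ∫_0^3 4*x^2 dx = 36;  ∫_0^3 4 dx = 12.
  Sum: 2187/7 + 243 + 243/5 + 81 + 36 + 12 = 25656/35.
  ∫_0^3 u'(x)^2 dx = ∫_0^3 (9*x^4 + 12*x^3 + 4*x^2) dx. Term by term:
    ∫_0^3 9*x^4 dx = 2187/5;  ∫_0^3 12*x^3 dx = 243;  ∫_0^3 4*x^2 dx = 36.
  Sum: 2187/5 + 243 + 36 = 3582/5.
Adding: ||u||_{H^1}^2 = 25656/35 + 3582/5 = 10146/7.


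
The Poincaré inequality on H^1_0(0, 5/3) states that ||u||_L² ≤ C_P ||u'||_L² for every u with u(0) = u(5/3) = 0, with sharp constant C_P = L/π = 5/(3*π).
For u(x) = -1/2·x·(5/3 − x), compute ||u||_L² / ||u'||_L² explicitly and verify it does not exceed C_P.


||u||_L² / ||u'||_L² = sqrt(10)/6 < C_P = 5/(3*π).

u(x) = -1/2·x·(5/3 − x), so u'(x) = x - 5/6.
u(x) = -1/2·x·(5/3 − x) vanishes at x = 0 and x = 5/3, so u ∈ H^1_0(0, 5/3). Differentiate via the product rule and integrate the resulting polynomials term by term.
  ∫_0^5/3 u² dx = ∫_0^5/3 (x^4/4 - 5*x^3/6 + 25*x^2/36) dx. Term by term:
    ∫_0^5/3 x^4/4 dx = 625/972;  ∫_0^5/3 -5*x^3/6 dx = -3125/1944;  ∫_0^5/3 25*x^2/36 dx = 3125/2916.
  Sum: 625/972 − 3125/1944 + 3125/2916 = 625/5832.
  ∫_0^5/3 (u')² dx = ∫_0^5/3 (x^2 - 5*x/3 + 25/36) dx. Term by term:
    ∫_0^5/3 x^2 dx = 125/81;  ∫_0^5/3 -5*x/3 dx = -125/54;  ∫_0^5/3 25/36 dx = 125/108.
  Sum: 125/81 − 125/54 + 125/108 = 125/324.
∫_0^5/3 u² dx = 625/5832, so ||u||_L² = 25*sqrt(2)/108.
∫_0^5/3 (u')² dx = 125/324, so ||u'||_L² = 5*sqrt(5)/18.
Ratio ||u||_L² / ||u'||_L² = sqrt(10)/6.
Sharp Poincaré constant on H^1_0(0, 5/3) is C_P = L/π = 5/(3*π), achieved by sin(3*π/5·x).
A polynomial bump cannot attain the sharp Poincaré constant (only the first sine eigenfunction does), so the ratio is strictly less than C_P, consistent with ||u||_L² ≤ C_P ||u'||_L².


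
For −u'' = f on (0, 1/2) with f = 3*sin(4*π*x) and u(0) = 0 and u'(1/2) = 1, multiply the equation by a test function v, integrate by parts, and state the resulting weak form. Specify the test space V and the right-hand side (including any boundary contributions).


V = {v ∈ H^1(0, 1/2) : v(0) = 0} (test functions vanish at x = 0 where u is specified); weak form: ∫_0^1/2 u'v' dx = ∫_0^1/2 (3*sin(4*π*x)) v dx + v(1/2) for all v ∈ V.

Multiply both sides by a test function v and integrate from 0 to 1/2:
  ∫_0^1/2 −u''(x) v(x) dx = ∫_0^1/2 f(x) v(x) dx.
Integrate the LHS by parts once:
  ∫_0^1/2 −u'' v dx = −[u'(x) v(x)]_0^1/2 + ∫_0^1/2 u'(x) v'(x) dx.
Thus ∫_0^1/2 u'(x) v'(x) dx = ∫_0^1/2 f(x) v(x) dx + [u'(x) v(x)]_0^1/2.
Choose V so that boundary terms are either known or forced to vanish.
Mixed BC: u(0) = 0 (Dirichlet) and u'(1/2) = 1 (Neumann). Define V = {v ∈ H^1(0, 1/2) : v(0) = 0}. Then [u' v]_0^1/2 = u'(1/2)·v(1/2) − u'(0)·0 = v(1/2).
Weak formulation: find u (satisfying any essential BC) such that ∫_0^1/2 u'(x) v'(x) dx = ∫_0^1/2 f v dx + v(1/2) for all v ∈ V (Dirichlet at 0 absorbed into V; Neumann datum at x = 1/2 contributes the boundary term).
Substituting f(x) = 3*sin(4*π*x), the right-hand side is ∫_0^1/2 (3*sin(4*π*x)) v dx + v(1/2).


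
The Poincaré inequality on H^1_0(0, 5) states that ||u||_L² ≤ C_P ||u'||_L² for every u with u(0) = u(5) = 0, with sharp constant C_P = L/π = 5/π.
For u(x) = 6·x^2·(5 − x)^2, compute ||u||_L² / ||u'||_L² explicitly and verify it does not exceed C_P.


||u||_L² / ||u'||_L² = 5*sqrt(3)/6 < C_P = 5/π.

u(x) = 6·x^2·(5 − x)^2, so u'(x) = 12*x*(x - 5)*(2*x - 5).
u(x) = 6·x^2·(5 − x)^2 vanishes at x = 0 and x = 5, so u ∈ H^1_0(0, 5). Differentiate via the product rule and integrate the resulting polynomials term by term.
  ∫_0^5 u² dx = ∫_0^5 (36*x^8 - 720*x^7 + 5400*x^6 - 18000*x^5 + 22500*x^4) dx. Term by term:
    ∫_0^5 36*x^8 dx = 7812500;  ∫_0^5 -720*x^7 dx = -35156250;  ∫_0^5 5400*x^6 dx = 421875000/7;
    ∫_0^5 -18000*x^5 dx = -46875000;  ∫_0^5 22500*x^4 dx = 14062500.
  Sum: 7812500 − 35156250 + 421875000/7 − 46875000 + 14062500 = 781250/7.
  ∫_0^5 (u')² dx = ∫_0^5 (576*x^6 - 8640*x^5 + 46800*x^4 - 108000*x^3 + 90000*x^2) dx. Term by term:
    ∫_0^5 576*x^6 dx = 45000000/7;  ∫_0^5 -8640*x^5 dx = -22500000;  ∫_0^5 46800*x^4 dx = 29250000;
    ∫_0^5 -108000*x^3 dx = -16875000;  ∫_0^5 90000*x^2 dx = 3750000.
  Sum: 45000000/7 − 22500000 + 29250000 − 16875000 + 3750000 = 375000/7.
∫_0^5 u² dx = 781250/7, so ||u||_L² = 625*sqrt(14)/7.
∫_0^5 (u')² dx = 375000/7, so ||u'||_L² = 250*sqrt(42)/7.
Ratio ||u||_L² / ||u'||_L² = 5*sqrt(3)/6.
Sharp Poincaré constant on H^1_0(0, 5) is C_P = L/π = 5/π, achieved by sin(π/5·x).
A polynomial bump cannot attain the sharp Poincaré constant (only the first sine eigenfunction does), so the ratio is strictly less than C_P, consistent with ||u||_L² ≤ C_P ||u'||_L².


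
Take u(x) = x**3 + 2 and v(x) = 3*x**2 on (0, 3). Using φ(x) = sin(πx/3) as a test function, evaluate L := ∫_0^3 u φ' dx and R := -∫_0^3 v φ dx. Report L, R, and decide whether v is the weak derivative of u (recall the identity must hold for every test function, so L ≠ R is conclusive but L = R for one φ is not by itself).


LHS = -81/π + 324/π^3, RHS = -81/π + 324/π^3. Yes, v = u' weakly.

u(x) = x**3 + 2, classical derivative u'(x) = 3*x**2.
φ(x) = sin(πx/3), so φ'(x) = π*cos(π*x/3)/3.
Note φ(0) = φ(3) = 0, so the boundary term u·φ vanishes.
LHS = ∫_0^3 u(x) φ'(x) dx = ∫_0^3 (π*x^3*cos(π*x/3)/3 + 2*π*cos(π*x/3)/3) dx. Term by term:
  ∫_0^3 2*π*cos(π*x/3)/3 dx = 0;  ∫_0^3 π*x^3*cos(π*x/3)/3 dx = -81/π + 324/π^3.
Sum: 0 + -81/π + 324/π^3 = -81/π + 324/π^3.
So LHS = -81/π + 324/π^3.
∫_0^3 v(x) φ(x) dx = ∫_0^3 (3*x^2*sin(π*x/3)) dx. Term by term:
  ∫_0^3 3*x^2*sin(π*x/3) dx = -324/π^3 + 81/π.
So RHS = -∫_0^3 v(x) φ(x) dx = -81/π + 324/π^3.
LHS = RHS, so the identity holds for this test φ.
Moreover u is smooth here and v(x) = u'(x) = 3*x**2 pointwise, so the identity holds for every test function. Hence v is the weak derivative of u.


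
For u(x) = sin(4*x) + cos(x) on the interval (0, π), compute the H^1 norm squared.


||u||_{H^1(0,π)}^2 = 32/15 + 19*π/2

u'(x) = -sin(x) + 4*cos(4*x).
Expand u² and (u')² and integrate term by term on (0, π), using: for integers n ≥ 1, ∫_0^π sin²(nx) dx = ∫_0^π cos²(nx) dx = π/2; for n ≠ n', ∫_0^π sin(nx)sin(n'x) dx = ∫_0^π cos(nx)cos(n'x) dx = 0; and by product-to-sum, ∫_0^π sin(nx)cos(n'x) dx = ½∫_0^π [sin((n+n')x) + sin((n−n')x)] dx, which is 0 when n+n' is even and 2n/(n²−n'²) when n+n' is odd (it need not vanish on (0, π)).
  u² squared terms: (1)²·∫cos(x)² dx = 1·π/2 = π/2;  (1)²·∫sin(4x)² dx = 1·π/2 = π/2.
  u² cross terms: 2·(1)·(1)·∫cos(x)·sin(4x) dx = 2·(8/15) = 16/15.
  So ∫_0^π u² dx = π/2 + π/2 + 16/15 = 16/15 + π.
  (u')² squared terms: (-1)²·∫sin(x)² dx = 1·π/2 = π/2;  (4)²·∫cos(4x)² dx = 16·π/2 = 8*π.
  (u')² cross terms: 2·(-1)·(4)·∫sin(x)·cos(4x) dx = -8·(-2/15) = 16/15.
  So ∫_0^π (u')² dx = π/2 + 8*π + 16/15 = 16/15 + 17*π/2.
||u||_{H^1}^2 = (16/15 + π) + (16/15 + 17*π/2) = 32/15 + 19*π/2.


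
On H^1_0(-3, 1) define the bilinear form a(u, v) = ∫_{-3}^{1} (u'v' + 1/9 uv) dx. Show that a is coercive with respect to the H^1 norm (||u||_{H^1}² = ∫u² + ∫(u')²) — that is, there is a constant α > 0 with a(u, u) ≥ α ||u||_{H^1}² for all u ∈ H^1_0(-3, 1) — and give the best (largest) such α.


α = (16/9 + π^2)/(π^2 + 16)

Coercivity of a(·,·) on H^1_0(-3, 1) means a(u, u) ≥ α ||u||_{H^1}² for every u ∈ H^1_0.
The interval has length L = 4, and Poincaré/coercivity depend only on L. Here a(u, u) = ∫(u')² + (1/9)·∫u².
Here 0 < c = 1/9 < 1. The condition a(u,u) ≥ α||u||_{H^1}² reads (1−α)∫(u')² ≥ (α−c)∫u². Any admissible α is ≤ 1 (rapidly oscillating u have ∫u²/∫(u')² → 0), and α = 1 would force 0 ≥ (1−c)∫u², impossible since c < 1; so 1−α > 0. By the sharp Poincaré inequality on H^1_0 of an interval of length L, ∫(u')² ≥ (π/L)²∫u² with equality for the first sine mode sin(π(x−x₀)/L) (x₀ the left endpoint), so the inequality holds for all u iff (1−α)(π/L)² ≥ α − c, i.e. α ≤ ((π/L)² + c)/((π/L)² + 1) = (1 + c(L/π)²)/(1 + (L/π)²). With (π/L)² = π^2/16 and c = 1/9, the largest admissible constant is α = ((π/L)² + c)/((π/L)² + 1).
Simplifying, α = (16/9 + π^2)/(π^2 + 16).


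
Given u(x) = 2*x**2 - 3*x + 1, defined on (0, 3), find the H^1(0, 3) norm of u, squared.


||u||_{H^1}^2 = 537/5

The H^1 norm (squared) on an interval (0, L) is
  ||u||_{H^1}^2 = ∫_0^L u(x)^2 dx + ∫_0^L u'(x)^2 dx.
Compute u'(x) = 4*x - 3.
Then u(x)^2 = 4*x**4 - 12*x**3 + 13*x**2 - 6*x + 1 and u'(x)^2 = 16*x**2 - 24*x + 9.
Integrate each monomial from 0 to 3 using ∫_0^3 c·x^n dx = c·3^(n+1)/(n+1):
  ∫_0^3 u(x)^2 dx = ∫_0^3 (4*x^4 - 12*x^3 + 13*x^2 - 6*x + 1) dx. Term by term:
    ∫_0^3 4*x^4 dx = 972/5;  ∫_0^3 -12*x^3 dx = -243;  ∫_0^3 13*x^2 dx = 117;
    ∫_0^3 -6*x dx = -27;  ∫_0^3 1 dx = 3.
  Sum: 972/5 − 243 + 117 − 27 + 3 = 222/5.
  ∫_0^3 u'(x)^2 dx = ∫_0^3 (16*x^2 - 24*x + 9) dx. Term by term:
    ∫_0^3 16*x^2 dx = 144;  ∫_0^3 -24*x dx = -108;  ∫_0^3 9 dx = 27.
  Sum: 144 − 108 + 27 = 63.
Adding: ||u||_{H^1}^2 = 222/5 + 63 = 537/5.


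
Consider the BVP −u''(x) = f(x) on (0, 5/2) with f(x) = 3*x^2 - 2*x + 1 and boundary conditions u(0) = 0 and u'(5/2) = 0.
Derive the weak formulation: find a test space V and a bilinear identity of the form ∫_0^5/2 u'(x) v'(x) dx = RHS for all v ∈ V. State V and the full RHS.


V = {v ∈ H^1(0, 5/2) : v(0) = 0} (test functions vanish at x = 0 where u is specified); weak form: ∫_0^5/2 u'v' dx = ∫_0^5/2 (3*x^2 - 2*x + 1) v dx for all v ∈ V.

Multiply both sides by a test function v and integrate from 0 to 5/2:
  ∫_0^5/2 −u''(x) v(x) dx = ∫_0^5/2 f(x) v(x) dx.
Integrate the LHS by parts once:
  ∫_0^5/2 −u'' v dx = −[u'(x) v(x)]_0^5/2 + ∫_0^5/2 u'(x) v'(x) dx.
Thus ∫_0^5/2 u'(x) v'(x) dx = ∫_0^5/2 f(x) v(x) dx + [u'(x) v(x)]_0^5/2.
Choose V so that boundary terms are either known or forced to vanish.
Mixed BC: u(0) = 0 (Dirichlet) and u'(5/2) = 0 (Neumann). Define V = {v ∈ H^1(0, 5/2) : v(0) = 0}. Then [u' v]_0^5/2 = u'(5/2)·v(5/2) − u'(0)·0 = 0.
Weak formulation: find u (satisfying any essential BC) such that ∫_0^5/2 u'(x) v'(x) dx = ∫_0^5/2 f v dx for all v ∈ V (Dirichlet at 0 absorbed into V; the Neumann datum at x = 5/2 is zero, so no boundary term remains).
Substituting f(x) = 3*x^2 - 2*x + 1, the right-hand side is ∫_0^5/2 (3*x^2 - 2*x + 1) v dx.


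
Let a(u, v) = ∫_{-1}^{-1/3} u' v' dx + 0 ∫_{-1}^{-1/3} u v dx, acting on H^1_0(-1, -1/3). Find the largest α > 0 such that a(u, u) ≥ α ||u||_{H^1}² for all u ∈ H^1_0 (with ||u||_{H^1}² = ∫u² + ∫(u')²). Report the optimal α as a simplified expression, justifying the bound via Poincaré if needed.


α = 9*π^2/(4 + 9*π^2)

Coercivity of a(·,·) on H^1_0(-1, -1/3) means a(u, u) ≥ α ||u||_{H^1}² for every u ∈ H^1_0.
The interval has length L = 2/3, and Poincaré/coercivity depend only on L. Here a(u, u) = ∫(u')² + (0)·∫u².
Here c = 0, so a(u,u) = ∫(u')² alone. The condition a(u,u) ≥ α||u||_{H^1}² reads (1−α)∫(u')² ≥ (α−c)∫u². Any admissible α is ≤ 1 (rapidly oscillating u have ∫u²/∫(u')² → 0), and α = 1 would force 0 ≥ (1−c)∫u², impossible since c < 1; so 1−α > 0. By the sharp Poincaré inequality on H^1_0 of an interval of length L, ∫(u')² ≥ (π/L)²∫u² with equality for the first sine mode sin(π(x−x₀)/L) (x₀ the left endpoint), so the inequality holds for all u iff (1−α)(π/L)² ≥ α − c, i.e. α ≤ ((π/L)² + c)/((π/L)² + 1) = (1 + c(L/π)²)/(1 + (L/π)²). (Direct route, valid since c ≤ 0: Poincaré gives c∫u² ≥ c(L/π)²∫(u')², so a(u,u) ≥ (1 + c(L/π)²)∫(u')², while ||u||_{H^1}² ≤ (1 + (L/π)²)∫(u')²; dividing yields the same α.) With (π/L)² = 9*π^2/4 and c = 0, the largest admissible constant is α = ((π/L)² + c)/((π/L)² + 1).
Simplifying, α = 9*π^2/(4 + 9*π^2).


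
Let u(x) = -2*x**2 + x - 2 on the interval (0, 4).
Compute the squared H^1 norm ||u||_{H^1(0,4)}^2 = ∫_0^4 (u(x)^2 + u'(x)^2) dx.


||u||_{H^1}^2 = 15308/15

The H^1 norm (squared) on an interval (0, L) is
  ||u||_{H^1}^2 = ∫_0^L u(x)^2 dx + ∫_0^L u'(x)^2 dx.
Compute u'(x) = 1 - 4*x.
Then u(x)^2 = 4*x**4 - 4*x**3 + 9*x**2 - 4*x + 4 and u'(x)^2 = 16*x**2 - 8*x + 1.
Integrate each monomial from 0 to 4 using ∫_0^4 c·x^n dx = c·4^(n+1)/(n+1):
  ∫_0^4 u(x)^2 dx = ∫_0^4 (4*x^4 - 4*x^3 + 9*x^2 - 4*x + 4) dx. Term by term:
    ∫_0^4 4*x^4 dx = 4096/5;  ∫_0^4 -4*x^3 dx = -256;  ∫_0^4 9*x^2 dx = 192;
    ∫_0^4 -4*x dx = -32;  ∫_0^4 4 dx = 16.
  Sum: 4096/5 − 256 + 192 − 32 + 16 = 3696/5.
  ∫_0^4 u'(x)^2 dx = ∫_0^4 (16*x^2 - 8*x + 1) dx. Term by term:
    ∫_0^4 16*x^2 dx = 1024/3;  ∫_0^4 -8*x dx = -64;  ∫_0^4 1 dx = 4.
  Sum: 1024/3 − 64 + 4 = 844/3.
Adding: ||u||_{H^1}^2 = 3696/5 + 844/3 = 15308/15.


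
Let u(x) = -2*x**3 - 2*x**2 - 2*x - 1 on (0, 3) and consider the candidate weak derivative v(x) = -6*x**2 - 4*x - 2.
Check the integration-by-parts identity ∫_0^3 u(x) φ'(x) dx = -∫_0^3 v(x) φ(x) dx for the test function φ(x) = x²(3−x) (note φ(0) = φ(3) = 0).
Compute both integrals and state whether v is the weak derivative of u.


LHS = 2079/10, RHS = 2079/10. Yes, v = u' weakly.

u(x) = -2*x**3 - 2*x**2 - 2*x - 1, classical derivative u'(x) = -6*x**2 - 4*x - 2.
φ(x) = x²(3−x), so φ'(x) = 3*x*(2 - x).
Note φ(0) = φ(3) = 0, so the boundary term u·φ vanishes.
LHS = ∫_0^3 u(x) φ'(x) dx = ∫_0^3 (6*x^5 - 6*x^4 - 6*x^3 - 9*x^2 - 6*x) dx. Term by term:
  ∫_0^3 6*x^5 dx = 729;  ∫_0^3 -6*x^4 dx = -1458/5;  ∫_0^3 -6*x^3 dx = -243/2;
  ∫_0^3 -9*x^2 dx = -81;  ∫_0^3 -6*x dx = -27.
Sum: 729 − 1458/5 − 243/2 − 81 − 27 = 2079/10.
So LHS = 2079/10.
∫_0^3 v(x) φ(x) dx = ∫_0^3 (6*x^5 - 14*x^4 - 10*x^3 - 6*x^2) dx. Term by term:
  ∫_0^3 6*x^5 dx = 729;  ∫_0^3 -14*x^4 dx = -3402/5;  ∫_0^3 -10*x^3 dx = -405/2;
  ∫_0^3 -6*x^2 dx = -54.
Sum: 729 − 3402/5 − 405/2 − 54 = -2079/10.
So RHS = -∫_0^3 v(x) φ(x) dx = 2079/10.
LHS = RHS, so the identity holds for this test φ.
Moreover u is smooth here and v(x) = u'(x) = -6*x**2 - 4*x - 2 pointwise, so the identity holds for every test function. Hence v is the weak derivative of u.


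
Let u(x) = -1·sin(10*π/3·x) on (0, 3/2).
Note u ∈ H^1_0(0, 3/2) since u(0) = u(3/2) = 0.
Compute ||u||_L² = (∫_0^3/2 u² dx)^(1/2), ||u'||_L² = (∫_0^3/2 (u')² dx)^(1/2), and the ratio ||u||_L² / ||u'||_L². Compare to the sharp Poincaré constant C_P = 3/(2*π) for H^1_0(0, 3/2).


||u||_L² / ||u'||_L² = 3/(10*π) < C_P = 3/(2*π).

u(x) = -1·sin(10*π/3·x), so u'(x) = -10*π*cos(10*π*x/3)/3.
Writing u(x) = A·sin(kπx/L) with A = -1 and k = 5, use ∫_0^L sin²(kπx/L) dx = L/2 and ∫_0^L cos²(kπx/L) dx = L/2.
u² = 1·sin²(10*π/3·x) and (u')² = 100*π^2/9·cos²(10*π/3·x), and each of sin², cos² integrates to L/2 = 3/4 over (0, 3/2).
∫_0^3/2 u² dx = 3/4, so ||u||_L² = sqrt(3)/2.
∫_0^3/2 (u')² dx = 25*π^2/3, so ||u'||_L² = 5*sqrt(3)*π/3.
Ratio ||u||_L² / ||u'||_L² = 3/(10*π).
Sharp Poincaré constant on H^1_0(0, 3/2) is C_P = L/π = 3/(2*π), achieved by sin(2*π/3·x).
This is the k = 5 harmonic; the ratio L/(kπ) is strictly less than C_P = L/π, consistent with the sharp inequality ||u||_L² ≤ C_P ||u'||_L².


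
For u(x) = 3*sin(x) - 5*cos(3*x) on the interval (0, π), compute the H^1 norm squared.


||u||_{H^1(0,π)}^2 = 134*π

u'(x) = 15*sin(3*x) + 3*cos(x).
Expand u² and (u')² and integrate term by term on (0, π), using: for integers n ≥ 1, ∫_0^π sin²(nx) dx = ∫_0^π cos²(nx) dx = π/2; for n ≠ n', ∫_0^π sin(nx)sin(n'x) dx = ∫_0^π cos(nx)cos(n'x) dx = 0; and by product-to-sum, ∫_0^π sin(nx)cos(n'x) dx = ½∫_0^π [sin((n+n')x) + sin((n−n')x)] dx, which is 0 when n+n' is even and 2n/(n²−n'²) when n+n' is odd (it need not vanish on (0, π)).
  u² squared terms: (-5)²·∫cos(3x)² dx = 25·π/2 = 25*π/2;  (3)²·∫sin(x)² dx = 9·π/2 = 9*π/2.
  u² cross terms: 2·(-5)·(3)·∫cos(3x)·sin(x) dx = -30·(0) = 0.
  So ∫_0^π u² dx = 25*π/2 + 9*π/2 + 0 = 17*π.
  (u')² squared terms: (3)²·∫cos(x)² dx = 9·π/2 = 9*π/2;  (15)²·∫sin(3x)² dx = 225·π/2 = 225*π/2.
  (u')² cross terms: 2·(3)·(15)·∫cos(x)·sin(3x) dx = 90·(0) = 0.
  So ∫_0^π (u')² dx = 9*π/2 + 225*π/2 + 0 = 117*π.
||u||_{H^1}^2 = (17*π) + (117*π) = 134*π.


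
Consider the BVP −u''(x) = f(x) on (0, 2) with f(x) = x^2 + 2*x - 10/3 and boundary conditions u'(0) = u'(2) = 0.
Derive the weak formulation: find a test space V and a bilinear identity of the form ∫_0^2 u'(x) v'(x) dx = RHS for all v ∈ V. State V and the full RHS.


V = H^1(0, 2) (no boundary constraint on v; u is determined up to an additive constant); weak form: ∫_0^2 u'v' dx = ∫_0^2 (x^2 + 2*x - 10/3) v dx for all v ∈ V.

Multiply both sides by a test function v and integrate from 0 to 2:
  ∫_0^2 −u''(x) v(x) dx = ∫_0^2 f(x) v(x) dx.
Integrate the LHS by parts once:
  ∫_0^2 −u'' v dx = −[u'(x) v(x)]_0^2 + ∫_0^2 u'(x) v'(x) dx.
Thus ∫_0^2 u'(x) v'(x) dx = ∫_0^2 f(x) v(x) dx + [u'(x) v(x)]_0^2.
Choose V so that boundary terms are either known or forced to vanish.
u has homogeneous Neumann: u'(0) = u'(2) = 0. So [u' v]_0^2 = 0·v(2) − 0·v(0) = 0 for any v; take V = H^1(0, 2).
Weak formulation: find u (satisfying any essential BC) such that ∫_0^2 u'(x) v'(x) dx = ∫_0^2 f v dx for all v ∈ V (homogeneous Neumann, so boundary terms vanish).
Substituting f(x) = x^2 + 2*x - 10/3, the right-hand side is ∫_0^2 (x^2 + 2*x - 10/3) v dx.
Compatibility check (pure Neumann): taking v ≡ 1 ∈ V gives 0 = ∫_0^2 f dx + (0) − (0), i.e. ∫_0^2 f dx must equal u'(0) − u'(2) = 0. Indeed ∫_0^2 (x^2 + 2*x - 10/3) dx = 0, so the data are compatible. The solution is then unique only up to an additive constant (fix it e.g. by requiring ∫_0^2 u dx = 0).


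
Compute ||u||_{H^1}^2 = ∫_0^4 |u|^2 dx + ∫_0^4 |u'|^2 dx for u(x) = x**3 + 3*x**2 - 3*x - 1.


||u||_{H^1}^2 = 355816/35

The H^1 norm (squared) on an interval (0, L) is
  ||u||_{H^1}^2 = ∫_0^L u(x)^2 dx + ∫_0^L u'(x)^2 dx.
Compute u'(x) = 3*x**2 + 6*x - 3.
Then u(x)^2 = x**6 + 6*x**5 + 3*x**4 - 20*x**3 + 3*x**2 + 6*x + 1 and u'(x)^2 = 9*x**4 + 36*x**3 + 18*x**2 - 36*x + 9.
Integrate each monomial from 0 to 4 using ∫_0^4 c·x^n dx = c·4^(n+1)/(n+1):
  ∫_0^4 u(x)^2 dx = ∫_0^4 (x^6 + 6*x^5 + 3*x^4 - 20*x^3 + 3*x^2 + 6*x + 1) dx. Term by term:
    ∫_0^4 x^6 dx = 16384/7;  ∫_0^4 6*x^5 dx = 4096;  ∫_0^4 3*x^4 dx = 3072/5;
    ∫_0^4 -20*x^3 dx = -1280;  ∫_0^4 3*x^2 dx = 64;  ∫_0^4 6*x dx = 48;
    ∫_0^4 1 dx = 4.
  Sum: 16384/7 + 4096 + 3072/5 − 1280 + 64 + 48 + 4 = 206044/35.
  ∫_0^4 u'(x)^2 dx = ∫_0^4 (9*x^4 + 36*x^3 + 18*x^2 - 36*x + 9) dx. Term by term:
    ∫_0^4 9*x^4 dx = 9216/5;  ∫_0^4 36*x^3 dx = 2304;  ∫_0^4 18*x^2 dx = 384;
    ∫_0^4 -36*x dx = -288;  ∫_0^4 9 dx = 36.
  Sum: 9216/5 + 2304 + 384 − 288 + 36 = 21396/5.
Adding: ||u||_{H^1}^2 = 206044/35 + 21396/5 = 355816/35.


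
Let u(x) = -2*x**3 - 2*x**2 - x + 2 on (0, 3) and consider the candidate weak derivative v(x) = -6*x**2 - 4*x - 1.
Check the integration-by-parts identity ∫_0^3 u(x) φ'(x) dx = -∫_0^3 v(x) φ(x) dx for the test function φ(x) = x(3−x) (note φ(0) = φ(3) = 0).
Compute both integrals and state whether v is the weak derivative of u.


LHS = 522/5, RHS = 522/5. Yes, v = u' weakly.

u(x) = -2*x**3 - 2*x**2 - x + 2, classical derivative u'(x) = -6*x**2 - 4*x - 1.
φ(x) = x(3−x), so φ'(x) = 3 - 2*x.
Note φ(0) = φ(3) = 0, so the boundary term u·φ vanishes.
LHS = ∫_0^3 u(x) φ'(x) dx = ∫_0^3 (4*x^4 - 2*x^3 - 4*x^2 - 7*x + 6) dx. Term by term:
  ∫_0^3 4*x^4 dx = 972/5;  ∫_0^3 -2*x^3 dx = -81/2;  ∫_0^3 -4*x^2 dx = -36;
  ∫_0^3 -7*x dx = -63/2;  ∫_0^3 6 dx = 18.
Sum: 972/5 − 81/2 − 36 − 63/2 + 18 = 522/5.
So LHS = 522/5.
∫_0^3 v(x) φ(x) dx = ∫_0^3 (6*x^4 - 14*x^3 - 11*x^2 - 3*x) dx. Term by term:
  ∫_0^3 6*x^4 dx = 1458/5;  ∫_0^3 -14*x^3 dx = -567/2;  ∫_0^3 -11*x^2 dx = -99;
  ∫_0^3 -3*x dx = -27/2.
Sum: 1458/5 − 567/2 − 99 − 27/2 = -522/5.
So RHS = -∫_0^3 v(x) φ(x) dx = 522/5.
LHS = RHS, so the identity holds for this test φ.
Moreover u is smooth here and v(x) = u'(x) = -6*x**2 - 4*x - 1 pointwise, so the identity holds for every test function. Hence v is the weak derivative of u.


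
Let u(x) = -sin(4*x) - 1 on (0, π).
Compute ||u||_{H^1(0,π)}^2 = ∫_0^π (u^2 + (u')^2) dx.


||u||_{H^1(0,π)}^2 = 19*π/2

u'(x) = -4*cos(4*x).
Expand u² and (u')² and integrate term by term on (0, π), using: for integers n ≥ 1, ∫_0^π sin²(nx) dx = ∫_0^π cos²(nx) dx = π/2; for n ≠ n', ∫_0^π sin(nx)sin(n'x) dx = ∫_0^π cos(nx)cos(n'x) dx = 0; and by product-to-sum, ∫_0^π sin(nx)cos(n'x) dx = ½∫_0^π [sin((n+n')x) + sin((n−n')x)] dx, which is 0 when n+n' is even and 2n/(n²−n'²) when n+n' is odd (it need not vanish on (0, π)). For the constant mode: ∫_0^π 1 dx = π, ∫_0^π cos(nx) dx = 0, ∫_0^π sin(nx) dx = (1−(−1)^n)/n.
  u² squared terms: (-1)²·∫1 dx = 1·π = π;  (-1)²·∫sin(4x)² dx = 1·π/2 = π/2.
  u² cross terms: 2·(-1)·(-1)·∫1·sin(4x) dx = 2·(0) = 0.
  So ∫_0^π u² dx = π + π/2 + 0 = 3*π/2.
  (u')² squared terms: (-4)²·∫cos(4x)² dx = 16·π/2 = 8*π.
  So ∫_0^π (u')² dx = 8*π.
||u||_{H^1}^2 = (3*π/2) + (8*π) = 19*π/2.


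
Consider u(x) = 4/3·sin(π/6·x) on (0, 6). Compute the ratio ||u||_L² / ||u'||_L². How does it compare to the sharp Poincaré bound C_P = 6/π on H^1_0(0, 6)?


||u||_L² / ||u'||_L² = 6/π = C_P.

u(x) = 4/3·sin(π/6·x), so u'(x) = 2*π*cos(π*x/6)/9.
Writing u(x) = A·sin(kπx/L) with A = 4/3 and k = 1, use ∫_0^L sin²(kπx/L) dx = L/2 and ∫_0^L cos²(kπx/L) dx = L/2.
u² = 16/9·sin²(π/6·x) and (u')² = 4*π^2/81·cos²(π/6·x), and each of sin², cos² integrates to L/2 = 3 over (0, 6).
∫_0^6 u² dx = 16/3, so ||u||_L² = 4*sqrt(3)/3.
∫_0^6 (u')² dx = 4*π^2/27, so ||u'||_L² = 2*sqrt(3)*π/9.
Ratio ||u||_L² / ||u'||_L² = 6/π.
Sharp Poincaré constant on H^1_0(0, 6) is C_P = L/π = 6/π, achieved by sin(π/6·x).
This is the k = 1 eigenfunction (up to amplitude), so the ratio equals the sharp Poincaré constant exactly.


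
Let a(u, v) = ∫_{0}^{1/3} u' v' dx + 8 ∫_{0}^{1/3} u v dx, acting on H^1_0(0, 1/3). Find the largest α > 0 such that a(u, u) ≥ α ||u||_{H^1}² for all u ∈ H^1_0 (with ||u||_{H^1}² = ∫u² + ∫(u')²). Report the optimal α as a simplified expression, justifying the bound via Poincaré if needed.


α = 1

Coercivity of a(·,·) on H^1_0(0, 1/3) means a(u, u) ≥ α ||u||_{H^1}² for every u ∈ H^1_0.
The interval has length L = 1/3, and Poincaré/coercivity depend only on L. Here a(u, u) = ∫(u')² + (8)·∫u².
Here c = 8 ≥ 1, so a(u,u) = ∫(u')² + c∫u² ≥ ∫(u')² + ∫u² = ||u||_{H^1}², i.e. α = 1 works. No larger α is possible: a(u,u) ≥ α||u||_{H^1}² means (1−α)∫(u')² ≥ (α−c)∫u², and for the modes u_n = sin(nπ(x−x₀)/L) (x₀ the left endpoint) one has ∫u_n²/∫(u_n')² = (L/(nπ))² → 0, so a(u_n,u_n)/||u_n||_{H^1}² → 1. Hence the optimal constant is α = 1.
Therefore α = 1.


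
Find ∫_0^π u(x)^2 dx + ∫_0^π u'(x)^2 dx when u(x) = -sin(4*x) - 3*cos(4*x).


||u||_{H^1(0,π)}^2 = 85*π

u'(x) = 12*sin(4*x) - 4*cos(4*x).
Expand u² and (u')² and integrate term by term on (0, π), using: for integers n ≥ 1, ∫_0^π sin²(nx) dx = ∫_0^π cos²(nx) dx = π/2; for n ≠ n', ∫_0^π sin(nx)sin(n'x) dx = ∫_0^π cos(nx)cos(n'x) dx = 0; and by product-to-sum, ∫_0^π sin(nx)cos(n'x) dx = ½∫_0^π [sin((n+n')x) + sin((n−n')x)] dx, which is 0 when n+n' is even and 2n/(n²−n'²) when n+n' is odd (it need not vanish on (0, π)).
  u² squared terms: (-1)²·∫sin(4x)² dx = 1·π/2 = π/2;  (-3)²·∫cos(4x)² dx = 9·π/2 = 9*π/2.
  u² cross terms: 2·(-1)·(-3)·∫sin(4x)·cos(4x) dx = 6·(0) = 0.
  So ∫_0^π u² dx = π/2 + 9*π/2 + 0 = 5*π.
  (u')² squared terms: (-4)²·∫cos(4x)² dx = 16·π/2 = 8*π;  (12)²·∫sin(4x)² dx = 144·π/2 = 72*π.
  (u')² cross terms: 2·(-4)·(12)·∫cos(4x)·sin(4x) dx = -96·(0) = 0.
  So ∫_0^π (u')² dx = 8*π + 72*π + 0 = 80*π.
||u||_{H^1}^2 = (5*π) + (80*π) = 85*π.


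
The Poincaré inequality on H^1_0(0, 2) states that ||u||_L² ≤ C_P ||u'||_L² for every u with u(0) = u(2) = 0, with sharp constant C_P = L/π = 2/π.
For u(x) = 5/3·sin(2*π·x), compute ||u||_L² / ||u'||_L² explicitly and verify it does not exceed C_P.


||u||_L² / ||u'||_L² = 1/(2*π) < C_P = 2/π.

u(x) = 5/3·sin(2*π·x), so u'(x) = 10*π*cos(2*π*x)/3.
Writing u(x) = A·sin(kπx/L) with A = 5/3 and k = 4, use ∫_0^L sin²(kπx/L) dx = L/2 and ∫_0^L cos²(kπx/L) dx = L/2.
u² = 25/9·sin²(2*π·x) and (u')² = 100*π^2/9·cos²(2*π·x), and each of sin², cos² integrates to L/2 = 1 over (0, 2).
∫_0^2 u² dx = 25/9, so ||u||_L² = 5/3.
∫_0^2 (u')² dx = 100*π^2/9, so ||u'||_L² = 10*π/3.
Ratio ||u||_L² / ||u'||_L² = 1/(2*π).
Sharp Poincaré constant on H^1_0(0, 2) is C_P = L/π = 2/π, achieved by sin(π/2·x).
This is the k = 4 harmonic; the ratio L/(kπ) is strictly less than C_P = L/π, consistent with the sharp inequality ||u||_L² ≤ C_P ||u'||_L².


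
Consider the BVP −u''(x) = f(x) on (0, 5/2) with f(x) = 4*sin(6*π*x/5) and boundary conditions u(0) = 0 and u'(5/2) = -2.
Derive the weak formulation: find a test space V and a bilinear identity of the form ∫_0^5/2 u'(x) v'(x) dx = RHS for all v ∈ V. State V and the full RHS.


V = {v ∈ H^1(0, 5/2) : v(0) = 0} (test functions vanish at x = 0 where u is specified); weak form: ∫_0^5/2 u'v' dx = ∫_0^5/2 (4*sin(6*π*x/5)) v dx − 2·v(5/2) for all v ∈ V.

Multiply both sides by a test function v and integrate from 0 to 5/2:
  ∫_0^5/2 −u''(x) v(x) dx = ∫_0^5/2 f(x) v(x) dx.
Integrate the LHS by parts once:
  ∫_0^5/2 −u'' v dx = −[u'(x) v(x)]_0^5/2 + ∫_0^5/2 u'(x) v'(x) dx.
Thus ∫_0^5/2 u'(x) v'(x) dx = ∫_0^5/2 f(x) v(x) dx + [u'(x) v(x)]_0^5/2.
Choose V so that boundary terms are either known or forced to vanish.
Mixed BC: u(0) = 0 (Dirichlet) and u'(5/2) = -2 (Neumann). Define V = {v ∈ H^1(0, 5/2) : v(0) = 0}. Then [u' v]_0^5/2 = u'(5/2)·v(5/2) − u'(0)·0 = − 2·v(5/2).
Weak formulation: find u (satisfying any essential BC) such that ∫_0^5/2 u'(x) v'(x) dx = ∫_0^5/2 f v dx − 2·v(5/2) for all v ∈ V (Dirichlet at 0 absorbed into V; Neumann datum at x = 5/2 contributes the boundary term).
Substituting f(x) = 4*sin(6*π*x/5), the right-hand side is ∫_0^5/2 (4*sin(6*π*x/5)) v dx − 2·v(5/2).


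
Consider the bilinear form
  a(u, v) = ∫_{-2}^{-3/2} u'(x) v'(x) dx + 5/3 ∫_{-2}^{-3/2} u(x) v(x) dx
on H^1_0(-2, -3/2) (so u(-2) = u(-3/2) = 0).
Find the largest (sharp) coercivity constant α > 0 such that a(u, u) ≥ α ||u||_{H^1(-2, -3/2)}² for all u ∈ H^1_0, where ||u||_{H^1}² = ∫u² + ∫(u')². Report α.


α = 1

Coercivity of a(·,·) on H^1_0(-2, -3/2) means a(u, u) ≥ α ||u||_{H^1}² for every u ∈ H^1_0.
The interval has length L = 1/2, and Poincaré/coercivity depend only on L. Here a(u, u) = ∫(u')² + (5/3)·∫u².
Here c = 5/3 ≥ 1, so a(u,u) = ∫(u')² + c∫u² ≥ ∫(u')² + ∫u² = ||u||_{H^1}², i.e. α = 1 works. No larger α is possible: a(u,u) ≥ α||u||_{H^1}² means (1−α)∫(u')² ≥ (α−c)∫u², and for the modes u_n = sin(nπ(x−x₀)/L) (x₀ the left endpoint) one has ∫u_n²/∫(u_n')² = (L/(nπ))² → 0, so a(u_n,u_n)/||u_n||_{H^1}² → 1. Hence the optimal constant is α = 1.
Therefore α = 1.


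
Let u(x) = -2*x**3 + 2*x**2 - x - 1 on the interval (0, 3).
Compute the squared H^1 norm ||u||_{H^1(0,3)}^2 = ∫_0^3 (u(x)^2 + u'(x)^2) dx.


||u||_{H^1}^2 = 57684/35

The H^1 norm (squared) on an interval (0, L) is
  ||u||_{H^1}^2 = ∫_0^L u(x)^2 dx + ∫_0^L u'(x)^2 dx.
Compute u'(x) = -6*x**2 + 4*x - 1.
Then u(x)^2 = 4*x**6 - 8*x**5 + 8*x**4 - 3*x**2 + 2*x + 1 and u'(x)^2 = 36*x**4 - 48*x**3 + 28*x**2 - 8*x + 1.
Integrate each monomial from 0 to 3 using ∫_0^3 c·x^n dx = c·3^(n+1)/(n+1):
  ∫_0^3 u(x)^2 dx = ∫_0^3 (4*x^6 - 8*x^5 + 8*x^4 - 3*x^2 + 2*x + 1) dx. Term by term:
    ∫_0^3 4*x^6 dx = 8748/7;  ∫_0^3 -8*x^5 dx = -972;  ∫_0^3 8*x^4 dx = 1944/5;
    ∫_0^3 -3*x^2 dx = -27;  ∫_0^3 2*x dx = 9;  ∫_0^3 1 dx = 3.
  Sum: 8748/7 − 972 + 1944/5 − 27 + 9 + 3 = 22803/35.
  ∫_0^3 u'(x)^2 dx = ∫_0^3 (36*x^4 - 48*x^3 + 28*x^2 - 8*x + 1) dx. Term by term:
    ∫_0^3 36*x^4 dx = 8748/5;  ∫_0^3 -48*x^3 dx = -972;  ∫_0^3 28*x^2 dx = 252;
    ∫_0^3 -8*x dx = -36;  ∫_0^3 1 dx = 3.
  Sum: 8748/5 − 972 + 252 − 36 + 3 = 4983/5.
Adding: ||u||_{H^1}^2 = 22803/35 + 4983/5 = 57684/35.


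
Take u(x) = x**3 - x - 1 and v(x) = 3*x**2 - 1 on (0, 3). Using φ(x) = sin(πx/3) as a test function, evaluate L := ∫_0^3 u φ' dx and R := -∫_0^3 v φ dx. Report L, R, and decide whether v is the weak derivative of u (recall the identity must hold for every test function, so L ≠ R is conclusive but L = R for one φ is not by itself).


LHS = -75/π + 324/π^3, RHS = -75/π + 324/π^3. Yes, v = u' weakly.

u(x) = x**3 - x - 1, classical derivative u'(x) = 3*x**2 - 1.
φ(x) = sin(πx/3), so φ'(x) = π*cos(π*x/3)/3.
Note φ(0) = φ(3) = 0, so the boundary term u·φ vanishes.
LHS = ∫_0^3 u(x) φ'(x) dx = ∫_0^3 (π*x^3*cos(π*x/3)/3 - π*x*cos(π*x/3)/3 - π*cos(π*x/3)/3) dx. Term by term:
  ∫_0^3 -π*cos(π*x/3)/3 dx = 0;  ∫_0^3 -π*x*cos(π*x/3)/3 dx = 6/π;  ∫_0^3 π*x^3*cos(π*x/3)/3 dx = -81/π + 324/π^3.
Sum: 0 + 6/π + -81/π + 324/π^3 = -75/π + 324/π^3.
So LHS = -75/π + 324/π^3.
∫_0^3 v(x) φ(x) dx = ∫_0^3 (3*x^2*sin(π*x/3) - sin(π*x/3)) dx. Term by term:
  ∫_0^3 -sin(π*x/3) dx = -6/π;  ∫_0^3 3*x^2*sin(π*x/3) dx = -324/π^3 + 81/π.
Sum: -6/π + -324/π^3 + 81/π = -324/π^3 + 75/π.
So RHS = -∫_0^3 v(x) φ(x) dx = -75/π + 324/π^3.
LHS = RHS, so the identity holds for this test φ.
Moreover u is smooth here and v(x) = u'(x) = 3*x**2 - 1 pointwise, so the identity holds for every test function. Hence v is the weak derivative of u.


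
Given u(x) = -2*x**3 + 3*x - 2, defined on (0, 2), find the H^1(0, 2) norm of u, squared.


||u||_{H^1}^2 = 6606/35

The H^1 norm (squared) on an interval (0, L) is
  ||u||_{H^1}^2 = ∫_0^L u(x)^2 dx + ∫_0^L u'(x)^2 dx.
Compute u'(x) = 3 - 6*x**2.
Then u(x)^2 = 4*x**6 - 12*x**4 + 8*x**3 + 9*x**2 - 12*x + 4 and u'(x)^2 = 36*x**4 - 36*x**2 + 9.
Integrate each monomial from 0 to 2 using ∫_0^2 c·x^n dx = c·2^(n+1)/(n+1):
  ∫_0^2 u(x)^2 dx = ∫_0^2 (4*x^6 - 12*x^4 + 8*x^3 + 9*x^2 - 12*x + 4) dx. Term by term:
    ∫_0^2 4*x^6 dx = 512/7;  ∫_0^2 -12*x^4 dx = -384/5;  ∫_0^2 8*x^3 dx = 32;
    ∫_0^2 9*x^2 dx = 24;  ∫_0^2 -12*x dx = -24;  ∫_0^2 4 dx = 8.
  Sum: 512/7 − 384/5 + 32 + 24 − 24 + 8 = 1272/35.
  ∫_0^2 u'(x)^2 dx = ∫_0^2 (36*x^4 - 36*x^2 + 9) dx. Term by term:
    ∫_0^2 36*x^4 dx = 1152/5;  ∫_0^2 -36*x^2 dx = -96;  ∫_0^2 9 dx = 18.
  Sum: 1152/5 − 96 + 18 = 762/5.
Adding: ||u||_{H^1}^2 = 1272/35 + 762/5 = 6606/35.


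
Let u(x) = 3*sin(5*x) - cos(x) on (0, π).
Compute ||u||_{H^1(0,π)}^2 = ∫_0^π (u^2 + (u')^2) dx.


||u||_{H^1(0,π)}^2 = 118*π

u'(x) = sin(x) + 15*cos(5*x).
Expand u² and (u')² and integrate term by term on (0, π), using: for integers n ≥ 1, ∫_0^π sin²(nx) dx = ∫_0^π cos²(nx) dx = π/2; for n ≠ n', ∫_0^π sin(nx)sin(n'x) dx = ∫_0^π cos(nx)cos(n'x) dx = 0; and by product-to-sum, ∫_0^π sin(nx)cos(n'x) dx = ½∫_0^π [sin((n+n')x) + sin((n−n')x)] dx, which is 0 when n+n' is even and 2n/(n²−n'²) when n+n' is odd (it need not vanish on (0, π)).
  u² squared terms: (-1)²·∫cos(x)² dx = 1·π/2 = π/2;  (3)²·∫sin(5x)² dx = 9·π/2 = 9*π/2.
  u² cross terms: 2·(-1)·(3)·∫cos(x)·sin(5x) dx = -6·(0) = 0.
  So ∫_0^π u² dx = π/2 + 9*π/2 + 0 = 5*π.
  (u')² squared terms: (15)²·∫cos(5x)² dx = 225·π/2 = 225*π/2;  (1)²·∫sin(x)² dx = 1·π/2 = π/2.
  (u')² cross terms: 2·(15)·(1)·∫cos(5x)·sin(x) dx = 30·(0) = 0.
  So ∫_0^π (u')² dx = 225*π/2 + π/2 + 0 = 113*π.
||u||_{H^1}^2 = (5*π) + (113*π) = 118*π.


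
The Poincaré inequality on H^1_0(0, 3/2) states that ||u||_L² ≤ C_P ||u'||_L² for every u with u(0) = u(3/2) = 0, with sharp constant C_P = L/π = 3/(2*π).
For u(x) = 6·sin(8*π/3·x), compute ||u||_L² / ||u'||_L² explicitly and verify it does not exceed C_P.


||u||_L² / ||u'||_L² = 3/(8*π) < C_P = 3/(2*π).

u(x) = 6·sin(8*π/3·x), so u'(x) = 16*π*cos(8*π*x/3).
Writing u(x) = A·sin(kπx/L) with A = 6 and k = 4, use ∫_0^L sin²(kπx/L) dx = L/2 and ∫_0^L cos²(kπx/L) dx = L/2.
u² = 36·sin²(8*π/3·x) and (u')² = 256*π^2·cos²(8*π/3·x), and each of sin², cos² integrates to L/2 = 3/4 over (0, 3/2).
∫_0^3/2 u² dx = 27, so ||u||_L² = 3*sqrt(3).
∫_0^3/2 (u')² dx = 192*π^2, so ||u'||_L² = 8*sqrt(3)*π.
Ratio ||u||_L² / ||u'||_L² = 3/(8*π).
Sharp Poincaré constant on H^1_0(0, 3/2) is C_P = L/π = 3/(2*π), achieved by sin(2*π/3·x).
This is the k = 4 harmonic; the ratio L/(kπ) is strictly less than C_P = L/π, consistent with the sharp inequality ||u||_L² ≤ C_P ||u'||_L².


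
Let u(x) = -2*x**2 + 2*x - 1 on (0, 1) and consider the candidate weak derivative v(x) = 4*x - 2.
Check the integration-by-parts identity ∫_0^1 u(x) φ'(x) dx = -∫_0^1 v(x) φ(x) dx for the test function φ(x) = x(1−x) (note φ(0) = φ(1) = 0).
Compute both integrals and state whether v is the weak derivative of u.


LHS = 0, RHS = 0. No, v is not the weak derivative of u.

u(x) = -2*x**2 + 2*x - 1, classical derivative u'(x) = 2 - 4*x.
φ(x) = x(1−x), so φ'(x) = 1 - 2*x.
Note φ(0) = φ(1) = 0, so the boundary term u·φ vanishes.
LHS = ∫_0^1 u(x) φ'(x) dx = ∫_0^1 (4*x^3 - 6*x^2 + 4*x - 1) dx. Term by term:
  ∫_0^1 4*x^3 dx = 1;  ∫_0^1 -6*x^2 dx = -2;  ∫_0^1 4*x dx = 2;
  ∫_0^1 -1 dx = -1.
Sum: 1 − 2 + 2 − 1 = 0.
So LHS = 0.
∫_0^1 v(x) φ(x) dx = ∫_0^1 (-4*x^3 + 6*x^2 - 2*x) dx. Term by term:
  ∫_0^1 -4*x^3 dx = -1;  ∫_0^1 6*x^2 dx = 2;  ∫_0^1 -2*x dx = -1.
Sum: -1 + 2 − 1 = 0.
So RHS = -∫_0^1 v(x) φ(x) dx = 0.
LHS = RHS, so the identity holds for this particular φ. But this is necessary, not sufficient: a weak derivative must satisfy the identity for EVERY test function in C_c^∞(0, 1).
Here u is smooth, so its weak derivative equals its classical derivative u'(x) = 2 - 4*x. Since v(x) = 4*x - 2 ≠ u'(x), v is NOT the weak derivative of u — the agreement for this single φ is a coincidence (the difference v − u' happens to be L²-orthogonal to this φ).


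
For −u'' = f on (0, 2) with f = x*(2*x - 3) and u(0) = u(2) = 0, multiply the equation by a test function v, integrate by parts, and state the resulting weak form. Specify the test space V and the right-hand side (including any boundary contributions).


V = H^1_0(0, 2) (so v(0) = v(2) = 0); weak form: ∫_0^2 u'v' dx = ∫_0^2 (x*(2*x - 3)) v dx for all v ∈ V.

Multiply both sides by a test function v and integrate from 0 to 2:
  ∫_0^2 −u''(x) v(x) dx = ∫_0^2 f(x) v(x) dx.
Integrate the LHS by parts once:
  ∫_0^2 −u'' v dx = −[u'(x) v(x)]_0^2 + ∫_0^2 u'(x) v'(x) dx.
Thus ∫_0^2 u'(x) v'(x) dx = ∫_0^2 f(x) v(x) dx + [u'(x) v(x)]_0^2.
Choose V so that boundary terms are either known or forced to vanish.
u is Dirichlet: u(0) = u(2) = 0. Let V = H^1_0(0, 2); then v(0) = v(2) = 0, and [u' v]_0^2 = 0.
Weak formulation: find u (satisfying any essential BC) such that ∫_0^2 u'(x) v'(x) dx = ∫_0^2 f v dx for all v ∈ V.
Substituting f(x) = x*(2*x - 3), the right-hand side is ∫_0^2 (x*(2*x - 3)) v dx.


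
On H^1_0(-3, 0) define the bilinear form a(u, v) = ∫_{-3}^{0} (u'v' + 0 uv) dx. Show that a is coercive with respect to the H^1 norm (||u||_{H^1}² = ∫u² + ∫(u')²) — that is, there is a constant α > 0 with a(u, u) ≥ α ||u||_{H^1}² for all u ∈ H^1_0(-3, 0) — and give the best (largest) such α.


α = π^2/(9 + π^2)

Coercivity of a(·,·) on H^1_0(-3, 0) means a(u, u) ≥ α ||u||_{H^1}² for every u ∈ H^1_0.
The interval has length L = 3, and Poincaré/coercivity depend only on L. Here a(u, u) = ∫(u')² + (0)·∫u².
Here c = 0, so a(u,u) = ∫(u')² alone. The condition a(u,u) ≥ α||u||_{H^1}² reads (1−α)∫(u')² ≥ (α−c)∫u². Any admissible α is ≤ 1 (rapidly oscillating u have ∫u²/∫(u')² → 0), and α = 1 would force 0 ≥ (1−c)∫u², impossible since c < 1; so 1−α > 0. By the sharp Poincaré inequality on H^1_0 of an interval of length L, ∫(u')² ≥ (π/L)²∫u² with equality for the first sine mode sin(π(x−x₀)/L) (x₀ the left endpoint), so the inequality holds for all u iff (1−α)(π/L)² ≥ α − c, i.e. α ≤ ((π/L)² + c)/((π/L)² + 1) = (1 + c(L/π)²)/(1 + (L/π)²). (Direct route, valid since c ≤ 0: Poincaré gives c∫u² ≥ c(L/π)²∫(u')², so a(u,u) ≥ (1 + c(L/π)²)∫(u')², while ||u||_{H^1}² ≤ (1 + (L/π)²)∫(u')²; dividing yields the same α.) With (π/L)² = π^2/9 and c = 0, the largest admissible constant is α = ((π/L)² + c)/((π/L)² + 1).
Simplifying, α = π^2/(9 + π^2).
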